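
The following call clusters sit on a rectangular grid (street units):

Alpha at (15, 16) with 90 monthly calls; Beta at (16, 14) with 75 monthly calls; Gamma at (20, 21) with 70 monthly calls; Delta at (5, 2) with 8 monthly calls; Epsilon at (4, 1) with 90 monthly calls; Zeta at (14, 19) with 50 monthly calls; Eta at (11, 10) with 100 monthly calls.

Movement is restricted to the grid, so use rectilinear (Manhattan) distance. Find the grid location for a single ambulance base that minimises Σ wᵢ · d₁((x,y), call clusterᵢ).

Manhattan distance separates: Σwᵢ(|x−xᵢ|+|y−yᵢ|) = Σwᵢ|x−xᵢ| + Σwᵢ|y−yᵢ|, so x and y are optimised independently as 1-D weighted medians.
Total weight W = 483; half = 241.5.
x-coordinate, sorted with cumulative weight:
  x=4 (Epsilon, w=90) cum 90
  x=5 (Delta, w=8) cum 98
  x=11 (Eta, w=100) cum 198
  x=14 (Zeta, w=50) cum 248  ← median
  x=15 (Alpha, w=90) cum 338
  x=16 (Beta, w=75) cum 413
  x=20 (Gamma, w=70) cum 483
⇒ x* = 14
y-coordinate, sorted with cumulative weight:
  y=1 (Epsilon, w=90) cum 90
  y=2 (Delta, w=8) cum 98
  y=10 (Eta, w=100) cum 198
  y=14 (Beta, w=75) cum 273  ← median
  y=16 (Alpha, w=90) cum 363
  y=19 (Zeta, w=50) cum 413
  y=21 (Gamma, w=70) cum 483
⇒ y* = 14

(14, 14)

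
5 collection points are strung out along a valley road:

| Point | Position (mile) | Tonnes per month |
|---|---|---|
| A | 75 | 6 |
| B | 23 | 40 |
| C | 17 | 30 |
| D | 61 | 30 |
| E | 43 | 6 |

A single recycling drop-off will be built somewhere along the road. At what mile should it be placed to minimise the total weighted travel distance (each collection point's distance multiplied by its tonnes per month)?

x = 23

For a sum of weighted absolute distances on a line, the optimum is the weighted median (not the mean). Total weight W = 112; half-weight = 56.
Sort by position and accumulate weight:
  mile 17 (C, w=30) → cum 30
  mile 23 (B, w=40) → cum 70  ≥ 56 → median here
  mile 43 (E, w=6) → cum 76
  mile 61 (D, w=30) → cum 106
  mile 75 (A, w=6) → cum 112
Optimal location: mile 23.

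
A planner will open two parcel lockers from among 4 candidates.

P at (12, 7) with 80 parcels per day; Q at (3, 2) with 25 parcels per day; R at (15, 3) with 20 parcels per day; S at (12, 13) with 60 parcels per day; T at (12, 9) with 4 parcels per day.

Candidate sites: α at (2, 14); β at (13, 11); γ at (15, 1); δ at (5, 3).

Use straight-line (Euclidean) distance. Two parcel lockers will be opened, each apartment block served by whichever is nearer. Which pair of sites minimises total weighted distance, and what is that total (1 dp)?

Evaluate every pair (each demand assigned to the nearer of the two):
  {β, δ}: total = 693.8
  {β, γ}: total = 814.0
  {α, β}: total = 938.9
  {γ, δ}: total = 1399.1
  {α, γ}: total = 1514.9
  {α, δ}: total = 1540.8
Best pair: {β, δ} with total 693.8.

{β, δ}, total 693.8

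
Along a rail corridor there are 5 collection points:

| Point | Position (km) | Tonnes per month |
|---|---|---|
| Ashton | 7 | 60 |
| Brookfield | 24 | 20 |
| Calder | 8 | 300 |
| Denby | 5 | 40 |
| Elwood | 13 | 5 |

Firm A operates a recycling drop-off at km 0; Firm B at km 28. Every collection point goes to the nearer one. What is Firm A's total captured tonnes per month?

The indifferent point is the midpoint (0+28)/2 = 14; collection points left of it (closer to Firm A at 0) go to Firm A, those right go to Firm B.
  Denby at 5 (w=40) → Firm A
  Ashton at 7 (w=60) → Firm A
  Calder at 8 (w=300) → Firm A
  Elwood at 13 (w=5) → Firm A
  Brookfield at 24 (w=20) → Firm B
Firm A captures 405; Firm B captures 20.

405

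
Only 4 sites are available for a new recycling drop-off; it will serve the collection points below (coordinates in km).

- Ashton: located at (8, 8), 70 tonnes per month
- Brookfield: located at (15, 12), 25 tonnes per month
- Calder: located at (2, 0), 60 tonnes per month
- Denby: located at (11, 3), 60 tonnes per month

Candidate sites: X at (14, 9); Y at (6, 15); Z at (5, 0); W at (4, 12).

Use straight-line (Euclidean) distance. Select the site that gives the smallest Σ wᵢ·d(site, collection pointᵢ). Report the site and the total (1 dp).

Z, total 1571.1 km

Total weighted distance at each candidate:
  X (14, 9): total = 1807.3
  Y (6, 15): total = 2458.2
  Z (5, 0): total = 1571.1
  W (4, 12): total = 2085.0
Minimum is at Z with total 1571.1 km.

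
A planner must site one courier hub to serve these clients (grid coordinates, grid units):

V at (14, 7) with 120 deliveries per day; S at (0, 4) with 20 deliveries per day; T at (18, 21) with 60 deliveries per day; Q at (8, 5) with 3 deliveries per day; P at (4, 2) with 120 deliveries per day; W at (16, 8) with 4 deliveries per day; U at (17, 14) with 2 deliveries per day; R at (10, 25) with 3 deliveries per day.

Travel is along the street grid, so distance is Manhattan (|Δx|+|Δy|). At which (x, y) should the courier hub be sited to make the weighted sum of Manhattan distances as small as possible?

(14, 7)

Manhattan distance separates: Σwᵢ(|x−xᵢ|+|y−yᵢ|) = Σwᵢ|x−xᵢ| + Σwᵢ|y−yᵢ|, so x and y are optimised independently as 1-D weighted medians.
Total weight W = 332; half = 166.
x-coordinate, sorted with cumulative weight:
  x=0 (S, w=20) cum 20
  x=4 (P, w=120) cum 140
  x=8 (Q, w=3) cum 143
  x=10 (R, w=3) cum 146
  x=14 (V, w=120) cum 266  ← median
  x=16 (W, w=4) cum 270
  x=17 (U, w=2) cum 272
  x=18 (T, w=60) cum 332
⇒ x* = 14
y-coordinate, sorted with cumulative weight:
  y=2 (P, w=120) cum 120
  y=4 (S, w=20) cum 140
  y=5 (Q, w=3) cum 143
  y=7 (V, w=120) cum 263  ← median
  y=8 (W, w=4) cum 267
  y=14 (U, w=2) cum 269
  y=21 (T, w=60) cum 329
  y=25 (R, w=3) cum 332
⇒ y* = 7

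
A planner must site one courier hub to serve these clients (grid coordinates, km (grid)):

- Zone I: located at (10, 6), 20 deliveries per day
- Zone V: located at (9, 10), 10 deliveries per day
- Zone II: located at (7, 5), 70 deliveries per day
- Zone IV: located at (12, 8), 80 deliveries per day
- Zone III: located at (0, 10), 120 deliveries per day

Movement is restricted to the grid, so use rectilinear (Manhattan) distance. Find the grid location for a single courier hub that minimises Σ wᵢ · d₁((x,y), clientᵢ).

(7, 8)

Manhattan distance separates: Σwᵢ(|x−xᵢ|+|y−yᵢ|) = Σwᵢ|x−xᵢ| + Σwᵢ|y−yᵢ|, so x and y are optimised independently as 1-D weighted medians.
Total weight W = 300; half = 150.
x-coordinate, sorted with cumulative weight:
  x=0 (Zone III, w=120) cum 120
  x=7 (Zone II, w=70) cum 190  ← median
  x=9 (Zone V, w=10) cum 200
  x=10 (Zone I, w=20) cum 220
  x=12 (Zone IV, w=80) cum 300
⇒ x* = 7
y-coordinate, sorted with cumulative weight:
  y=5 (Zone II, w=70) cum 70
  y=6 (Zone I, w=20) cum 90
  y=8 (Zone IV, w=80) cum 170  ← median
  y=10 (Zone V, w=10) cum 180
  y=10 (Zone III, w=120) cum 300
⇒ y* = 8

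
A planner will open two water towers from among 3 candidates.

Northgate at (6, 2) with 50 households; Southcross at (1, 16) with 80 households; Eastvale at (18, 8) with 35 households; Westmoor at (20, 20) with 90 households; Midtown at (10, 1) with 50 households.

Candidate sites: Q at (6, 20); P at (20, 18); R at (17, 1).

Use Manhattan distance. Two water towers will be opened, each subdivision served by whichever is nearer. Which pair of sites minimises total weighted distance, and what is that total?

{P, R}, total 3090

Evaluate every pair (each demand assigned to the nearer of the two):
  {P, R}: total = 3090
  {Q, R}: total = 3210
  {Q, P}: total = 3370
Best pair: {P, R} with total 3090.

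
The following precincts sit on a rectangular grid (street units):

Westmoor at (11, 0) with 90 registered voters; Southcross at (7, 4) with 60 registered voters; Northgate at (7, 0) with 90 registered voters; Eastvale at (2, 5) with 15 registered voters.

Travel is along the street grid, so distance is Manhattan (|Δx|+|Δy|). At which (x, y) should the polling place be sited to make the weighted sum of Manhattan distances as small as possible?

(7, 0)

Manhattan distance separates: Σwᵢ(|x−xᵢ|+|y−yᵢ|) = Σwᵢ|x−xᵢ| + Σwᵢ|y−yᵢ|, so x and y are optimised independently as 1-D weighted medians.
Total weight W = 255; half = 127.5.
x-coordinate, sorted with cumulative weight:
  x=2 (Eastvale, w=15) cum 15
  x=7 (Southcross, w=60) cum 75
  x=7 (Northgate, w=90) cum 165  ← median
  x=11 (Westmoor, w=90) cum 255
⇒ x* = 7
y-coordinate, sorted with cumulative weight:
  y=0 (Westmoor, w=90) cum 90
  y=0 (Northgate, w=90) cum 180  ← median
  y=4 (Southcross, w=60) cum 240
  y=5 (Eastvale, w=15) cum 255
⇒ y* = 0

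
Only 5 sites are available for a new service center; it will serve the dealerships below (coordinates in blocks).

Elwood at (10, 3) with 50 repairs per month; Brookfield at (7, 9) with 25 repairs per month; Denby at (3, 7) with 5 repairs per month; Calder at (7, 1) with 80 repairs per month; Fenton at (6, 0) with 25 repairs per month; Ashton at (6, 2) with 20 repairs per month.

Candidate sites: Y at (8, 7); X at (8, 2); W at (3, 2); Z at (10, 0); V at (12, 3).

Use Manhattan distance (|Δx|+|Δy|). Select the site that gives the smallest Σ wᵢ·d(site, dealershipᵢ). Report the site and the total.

Total weighted distance at each candidate:
  Y (8, 7): total = 1325
  X (8, 2): total = 700
  W (3, 2): total = 1285
  Z (10, 0): total = 1060
  V (12, 3): total = 1365
Minimum is at X with total 700 blocks.

X, total 700 blocks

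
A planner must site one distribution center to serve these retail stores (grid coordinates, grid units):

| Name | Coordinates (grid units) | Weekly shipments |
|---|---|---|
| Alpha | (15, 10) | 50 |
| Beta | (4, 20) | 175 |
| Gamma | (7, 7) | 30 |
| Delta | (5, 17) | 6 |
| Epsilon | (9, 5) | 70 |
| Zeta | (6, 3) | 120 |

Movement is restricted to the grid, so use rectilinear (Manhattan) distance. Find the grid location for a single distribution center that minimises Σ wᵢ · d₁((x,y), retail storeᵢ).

Manhattan distance separates: Σwᵢ(|x−xᵢ|+|y−yᵢ|) = Σwᵢ|x−xᵢ| + Σwᵢ|y−yᵢ|, so x and y are optimised independently as 1-D weighted medians.
Total weight W = 451; half = 225.5.
x-coordinate, sorted with cumulative weight:
  x=4 (Beta, w=175) cum 175
  x=5 (Delta, w=6) cum 181
  x=6 (Zeta, w=120) cum 301  ← median
  x=7 (Gamma, w=30) cum 331
  x=9 (Epsilon, w=70) cum 401
  x=15 (Alpha, w=50) cum 451
⇒ x* = 6
y-coordinate, sorted with cumulative weight:
  y=3 (Zeta, w=120) cum 120
  y=5 (Epsilon, w=70) cum 190
  y=7 (Gamma, w=30) cum 220
  y=10 (Alpha, w=50) cum 270  ← median
  y=17 (Delta, w=6) cum 276
  y=20 (Beta, w=175) cum 451
⇒ y* = 10

(6, 10)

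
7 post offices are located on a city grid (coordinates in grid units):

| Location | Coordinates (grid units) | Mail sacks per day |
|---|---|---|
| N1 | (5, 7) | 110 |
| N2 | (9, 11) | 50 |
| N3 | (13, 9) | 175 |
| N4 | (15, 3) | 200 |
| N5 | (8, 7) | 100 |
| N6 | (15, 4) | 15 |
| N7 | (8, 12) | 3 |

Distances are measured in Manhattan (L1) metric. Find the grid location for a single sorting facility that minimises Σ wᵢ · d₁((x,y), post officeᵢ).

Manhattan distance separates: Σwᵢ(|x−xᵢ|+|y−yᵢ|) = Σwᵢ|x−xᵢ| + Σwᵢ|y−yᵢ|, so x and y are optimised independently as 1-D weighted medians.
Total weight W = 653; half = 326.5.
x-coordinate, sorted with cumulative weight:
  x=5 (N1, w=110) cum 110
  x=8 (N5, w=100) cum 210
  x=8 (N7, w=3) cum 213
  x=9 (N2, w=50) cum 263
  x=13 (N3, w=175) cum 438  ← median
  x=15 (N4, w=200) cum 638
  x=15 (N6, w=15) cum 653
⇒ x* = 13
y-coordinate, sorted with cumulative weight:
  y=3 (N4, w=200) cum 200
  y=4 (N6, w=15) cum 215
  y=7 (N1, w=110) cum 325
  y=7 (N5, w=100) cum 425  ← median
  y=9 (N3, w=175) cum 600
  y=11 (N2, w=50) cum 650
  y=12 (N7, w=3) cum 653
⇒ y* = 7

(13, 7)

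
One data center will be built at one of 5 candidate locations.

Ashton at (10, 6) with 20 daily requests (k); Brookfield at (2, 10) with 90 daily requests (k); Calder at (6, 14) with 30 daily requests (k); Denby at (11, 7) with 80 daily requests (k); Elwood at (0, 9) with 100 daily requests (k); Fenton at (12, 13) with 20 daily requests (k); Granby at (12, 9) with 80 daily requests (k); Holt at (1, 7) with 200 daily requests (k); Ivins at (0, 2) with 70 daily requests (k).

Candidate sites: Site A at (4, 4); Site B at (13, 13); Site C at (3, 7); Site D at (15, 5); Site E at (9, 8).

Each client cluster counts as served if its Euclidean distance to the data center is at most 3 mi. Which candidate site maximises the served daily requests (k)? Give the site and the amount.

Site C, covering 200

Coverage radius r = 3 mi; a point is covered iff (Δx)²+(Δy)² ≤ 3² = 9.
  Site A (4, 4): covers {none} → 0
  Site B (13, 13): covers {Fenton} → 20
  Site C (3, 7): covers {Holt} → 200
  Site D (15, 5): covers {none} → 0
  Site E (9, 8): covers {Ashton, Denby} → 100
Maximum coverage at Site C: 200 daily requests (k).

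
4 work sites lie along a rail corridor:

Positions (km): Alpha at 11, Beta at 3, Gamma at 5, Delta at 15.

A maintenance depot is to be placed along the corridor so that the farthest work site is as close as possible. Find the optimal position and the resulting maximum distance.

The 1-center on a line is the midpoint of the two extreme points: leftmost at 3, rightmost at 15.
Optimal location = (3 + 15)/2 = 9; maximum distance = (15 − 3)/2 = 6.

location 9, max distance 6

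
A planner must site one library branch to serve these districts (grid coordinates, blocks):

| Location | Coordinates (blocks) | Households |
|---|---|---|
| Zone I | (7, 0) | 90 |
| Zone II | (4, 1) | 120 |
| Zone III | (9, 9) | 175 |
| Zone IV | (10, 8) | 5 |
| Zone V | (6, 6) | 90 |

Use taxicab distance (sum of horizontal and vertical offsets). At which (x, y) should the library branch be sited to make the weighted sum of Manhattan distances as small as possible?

(7, 6)

Manhattan distance separates: Σwᵢ(|x−xᵢ|+|y−yᵢ|) = Σwᵢ|x−xᵢ| + Σwᵢ|y−yᵢ|, so x and y are optimised independently as 1-D weighted medians.
Total weight W = 480; half = 240.
x-coordinate, sorted with cumulative weight:
  x=4 (Zone II, w=120) cum 120
  x=6 (Zone V, w=90) cum 210
  x=7 (Zone I, w=90) cum 300  ← median
  x=9 (Zone III, w=175) cum 475
  x=10 (Zone IV, w=5) cum 480
⇒ x* = 7
y-coordinate, sorted with cumulative weight:
  y=0 (Zone I, w=90) cum 90
  y=1 (Zone II, w=120) cum 210
  y=6 (Zone V, w=90) cum 300  ← median
  y=8 (Zone IV, w=5) cum 305
  y=9 (Zone III, w=175) cum 480
⇒ y* = 6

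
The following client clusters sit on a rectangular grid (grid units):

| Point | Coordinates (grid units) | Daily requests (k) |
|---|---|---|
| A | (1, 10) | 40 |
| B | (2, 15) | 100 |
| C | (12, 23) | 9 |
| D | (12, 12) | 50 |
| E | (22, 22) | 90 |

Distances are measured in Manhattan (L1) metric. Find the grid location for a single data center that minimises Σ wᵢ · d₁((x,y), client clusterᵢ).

(12, 15)

Manhattan distance separates: Σwᵢ(|x−xᵢ|+|y−yᵢ|) = Σwᵢ|x−xᵢ| + Σwᵢ|y−yᵢ|, so x and y are optimised independently as 1-D weighted medians.
Total weight W = 289; half = 144.5.
x-coordinate, sorted with cumulative weight:
  x=1 (A, w=40) cum 40
  x=2 (B, w=100) cum 140
  x=12 (C, w=9) cum 149  ← median
  x=12 (D, w=50) cum 199
  x=22 (E, w=90) cum 289
⇒ x* = 12
y-coordinate, sorted with cumulative weight:
  y=10 (A, w=40) cum 40
  y=12 (D, w=50) cum 90
  y=15 (B, w=100) cum 190  ← median
  y=22 (E, w=90) cum 280
  y=23 (C, w=9) cum 289
⇒ y* = 15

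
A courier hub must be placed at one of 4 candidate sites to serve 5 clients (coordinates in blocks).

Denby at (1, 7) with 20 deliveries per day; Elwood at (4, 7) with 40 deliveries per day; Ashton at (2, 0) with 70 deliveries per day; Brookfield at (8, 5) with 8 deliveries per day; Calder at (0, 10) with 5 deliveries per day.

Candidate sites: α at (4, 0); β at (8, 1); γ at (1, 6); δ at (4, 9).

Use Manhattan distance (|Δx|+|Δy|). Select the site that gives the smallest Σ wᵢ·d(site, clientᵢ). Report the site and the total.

Total weighted distance at each candidate:
  α (4, 0): total = 762
  β (8, 1): total = 1267
  γ (1, 6): total = 759
  δ (4, 9): total = 1039
Minimum is at γ with total 759 blocks.

γ, total 759 blocks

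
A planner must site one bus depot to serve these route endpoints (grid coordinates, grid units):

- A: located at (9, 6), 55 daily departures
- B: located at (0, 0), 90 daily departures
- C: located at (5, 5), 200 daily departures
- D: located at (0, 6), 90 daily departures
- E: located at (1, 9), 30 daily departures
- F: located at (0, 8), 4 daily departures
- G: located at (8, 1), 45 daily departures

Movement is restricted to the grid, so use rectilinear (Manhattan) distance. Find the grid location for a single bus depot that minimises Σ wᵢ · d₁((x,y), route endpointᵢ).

(5, 5)

Manhattan distance separates: Σwᵢ(|x−xᵢ|+|y−yᵢ|) = Σwᵢ|x−xᵢ| + Σwᵢ|y−yᵢ|, so x and y are optimised independently as 1-D weighted medians.
Total weight W = 514; half = 257.
x-coordinate, sorted with cumulative weight:
  x=0 (B, w=90) cum 90
  x=0 (D, w=90) cum 180
  x=0 (F, w=4) cum 184
  x=1 (E, w=30) cum 214
  x=5 (C, w=200) cum 414  ← median
  x=8 (G, w=45) cum 459
  x=9 (A, w=55) cum 514
⇒ x* = 5
y-coordinate, sorted with cumulative weight:
  y=0 (B, w=90) cum 90
  y=1 (G, w=45) cum 135
  y=5 (C, w=200) cum 335  ← median
  y=6 (A, w=55) cum 390
  y=6 (D, w=90) cum 480
  y=8 (F, w=4) cum 484
  y=9 (E, w=30) cum 514
⇒ y* = 5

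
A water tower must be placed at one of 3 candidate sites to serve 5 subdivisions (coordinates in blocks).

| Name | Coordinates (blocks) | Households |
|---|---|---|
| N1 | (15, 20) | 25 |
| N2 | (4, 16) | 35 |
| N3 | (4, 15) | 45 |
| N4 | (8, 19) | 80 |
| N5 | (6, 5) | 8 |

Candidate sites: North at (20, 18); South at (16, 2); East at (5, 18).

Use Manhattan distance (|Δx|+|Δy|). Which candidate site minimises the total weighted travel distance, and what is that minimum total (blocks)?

East, total 1017 blocks

Total weighted distance at each candidate:
  North (20, 18): total = 2916
  South (16, 2): total = 4614
  East (5, 18): total = 1017
Minimum is at East with total 1017 blocks.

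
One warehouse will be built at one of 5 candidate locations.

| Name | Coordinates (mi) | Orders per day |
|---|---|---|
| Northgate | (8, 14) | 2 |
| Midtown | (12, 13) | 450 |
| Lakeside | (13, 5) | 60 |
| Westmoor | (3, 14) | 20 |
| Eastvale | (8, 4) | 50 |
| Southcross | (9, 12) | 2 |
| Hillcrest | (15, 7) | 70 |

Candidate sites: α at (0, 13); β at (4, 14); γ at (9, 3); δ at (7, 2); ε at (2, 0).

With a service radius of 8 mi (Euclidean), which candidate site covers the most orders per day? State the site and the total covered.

Coverage radius r = 8 mi; a point is covered iff (Δx)²+(Δy)² ≤ 8² = 64.
  α (0, 13): covers {Westmoor} → 20
  β (4, 14): covers {Northgate, Westmoor, Southcross} → 24
  γ (9, 3): covers {Lakeside, Eastvale, Hillcrest} → 180
  δ (7, 2): covers {Lakeside, Eastvale} → 110
  ε (2, 0): covers {Eastvale} → 50
Maximum coverage at γ: 180 orders per day.

γ, covering 180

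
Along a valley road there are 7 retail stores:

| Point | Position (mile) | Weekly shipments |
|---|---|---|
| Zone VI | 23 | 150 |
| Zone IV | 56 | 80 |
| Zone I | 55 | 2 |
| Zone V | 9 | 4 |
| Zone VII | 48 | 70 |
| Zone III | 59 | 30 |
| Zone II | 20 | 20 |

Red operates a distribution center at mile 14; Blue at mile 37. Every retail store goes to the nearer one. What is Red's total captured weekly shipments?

The indifferent point is the midpoint (14+37)/2 = 25.5; retail stores left of it (closer to Red at 14) go to Red, those right go to Blue.
  Zone V at 9 (w=4) → Red
  Zone II at 20 (w=20) → Red
  Zone VI at 23 (w=150) → Red
  Zone VII at 48 (w=70) → Blue
  Zone I at 55 (w=2) → Blue
  Zone IV at 56 (w=80) → Blue
  Zone III at 59 (w=30) → Blue
Red captures 174; Blue captures 182.

174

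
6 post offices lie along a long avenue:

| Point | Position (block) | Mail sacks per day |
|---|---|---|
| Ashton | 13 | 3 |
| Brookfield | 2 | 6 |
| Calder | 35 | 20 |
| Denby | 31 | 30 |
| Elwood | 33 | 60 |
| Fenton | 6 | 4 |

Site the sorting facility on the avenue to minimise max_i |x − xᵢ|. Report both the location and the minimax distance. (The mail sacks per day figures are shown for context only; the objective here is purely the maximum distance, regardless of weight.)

The 1-center on a line is the midpoint of the two extreme points: leftmost at 2, rightmost at 35.
Optimal location = (2 + 35)/2 = 18.5; maximum distance = (35 − 2)/2 = 16.5.

location 18.5, max distance 16.5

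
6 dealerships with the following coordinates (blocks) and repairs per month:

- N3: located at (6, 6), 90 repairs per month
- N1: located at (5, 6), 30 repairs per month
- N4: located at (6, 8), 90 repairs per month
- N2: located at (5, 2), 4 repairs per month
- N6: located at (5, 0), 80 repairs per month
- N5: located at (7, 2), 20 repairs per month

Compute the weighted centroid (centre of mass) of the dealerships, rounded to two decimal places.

The minimiser of Σwᵢ‖p−pᵢ‖² is the weighted centroid p* = (Σwᵢpᵢ)/(Σwᵢ).
Σwᵢ = 314.
Σwᵢxᵢ = 90·6 + 30·5 + 90·6 + 4·5 + 80·5 + 20·7 = 1790.
Σwᵢyᵢ = 90·6 + 30·6 + 90·8 + 4·2 + 80·0 + 20·2 = 1488.
x* = 1790/314 = 5.70, y* = 1488/314 = 4.74.

(5.70, 4.74)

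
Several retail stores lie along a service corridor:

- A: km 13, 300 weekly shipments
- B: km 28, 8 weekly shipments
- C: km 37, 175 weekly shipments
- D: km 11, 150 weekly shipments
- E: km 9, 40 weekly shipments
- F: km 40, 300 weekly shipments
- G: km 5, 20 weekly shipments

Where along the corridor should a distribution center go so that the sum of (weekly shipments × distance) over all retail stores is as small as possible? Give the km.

x = 13

For a sum of weighted absolute distances on a line, the optimum is the weighted median (not the mean). Total weight W = 993; half-weight = 496.5.
Sort by position and accumulate weight:
  km 5 (G, w=20) → cum 20
  km 9 (E, w=40) → cum 60
  km 11 (D, w=150) → cum 210
  km 13 (A, w=300) → cum 510  ≥ 496.5 → median here
  km 28 (B, w=8) → cum 518
  km 37 (C, w=175) → cum 693
  km 40 (F, w=300) → cum 993
Optimal location: km 13.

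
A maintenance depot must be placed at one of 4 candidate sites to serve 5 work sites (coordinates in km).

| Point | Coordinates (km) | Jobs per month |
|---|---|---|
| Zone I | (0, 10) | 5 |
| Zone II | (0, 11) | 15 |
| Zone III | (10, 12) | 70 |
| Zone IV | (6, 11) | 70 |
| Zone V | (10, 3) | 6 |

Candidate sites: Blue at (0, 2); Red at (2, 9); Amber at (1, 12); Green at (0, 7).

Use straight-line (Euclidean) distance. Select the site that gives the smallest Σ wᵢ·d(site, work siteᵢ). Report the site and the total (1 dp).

Total weighted distance at each candidate:
  Blue (0, 2): total = 1982.4
  Red (2, 9): total = 1024.7
  Amber (1, 12): total = 1095.7
  Green (0, 7): total = 1427.0
Minimum is at Red with total 1024.7 km.

Red, total 1024.7 km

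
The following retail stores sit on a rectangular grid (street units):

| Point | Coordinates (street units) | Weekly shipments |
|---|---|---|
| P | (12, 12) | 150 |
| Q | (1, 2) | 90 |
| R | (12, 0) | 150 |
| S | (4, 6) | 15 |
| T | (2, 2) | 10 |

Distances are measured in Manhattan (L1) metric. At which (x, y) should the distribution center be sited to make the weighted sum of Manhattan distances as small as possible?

Manhattan distance separates: Σwᵢ(|x−xᵢ|+|y−yᵢ|) = Σwᵢ|x−xᵢ| + Σwᵢ|y−yᵢ|, so x and y are optimised independently as 1-D weighted medians.
Total weight W = 415; half = 207.5.
x-coordinate, sorted with cumulative weight:
  x=1 (Q, w=90) cum 90
  x=2 (T, w=10) cum 100
  x=4 (S, w=15) cum 115
  x=12 (P, w=150) cum 265  ← median
  x=12 (R, w=150) cum 415
⇒ x* = 12
y-coordinate, sorted with cumulative weight:
  y=0 (R, w=150) cum 150
  y=2 (Q, w=90) cum 240  ← median
  y=2 (T, w=10) cum 250
  y=6 (S, w=15) cum 265
  y=12 (P, w=150) cum 415
⇒ y* = 2

(12, 2)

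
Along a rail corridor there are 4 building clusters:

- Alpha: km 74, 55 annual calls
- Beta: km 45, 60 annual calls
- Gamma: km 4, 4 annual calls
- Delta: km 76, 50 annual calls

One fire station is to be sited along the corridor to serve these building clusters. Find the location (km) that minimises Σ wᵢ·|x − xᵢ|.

x = 74

For a sum of weighted absolute distances on a line, the optimum is the weighted median (not the mean). Total weight W = 169; half-weight = 84.5.
Sort by position and accumulate weight:
  km 4 (Gamma, w=4) → cum 4
  km 45 (Beta, w=60) → cum 64
  km 74 (Alpha, w=55) → cum 119  ≥ 84.5 → median here
  km 76 (Delta, w=50) → cum 169
Optimal location: km 74.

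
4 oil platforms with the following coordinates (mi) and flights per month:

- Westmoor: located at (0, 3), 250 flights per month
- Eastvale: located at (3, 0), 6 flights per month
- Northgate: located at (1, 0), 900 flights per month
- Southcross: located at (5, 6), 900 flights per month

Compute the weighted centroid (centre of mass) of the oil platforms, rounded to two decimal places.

(2.64, 2.99)

The minimiser of Σwᵢ‖p−pᵢ‖² is the weighted centroid p* = (Σwᵢpᵢ)/(Σwᵢ).
Σwᵢ = 2056.
Σwᵢxᵢ = 250·0 + 6·3 + 900·1 + 900·5 = 5418.
Σwᵢyᵢ = 250·3 + 6·0 + 900·0 + 900·6 = 6150.
x* = 5418/2056 = 2.64, y* = 6150/2056 = 2.99.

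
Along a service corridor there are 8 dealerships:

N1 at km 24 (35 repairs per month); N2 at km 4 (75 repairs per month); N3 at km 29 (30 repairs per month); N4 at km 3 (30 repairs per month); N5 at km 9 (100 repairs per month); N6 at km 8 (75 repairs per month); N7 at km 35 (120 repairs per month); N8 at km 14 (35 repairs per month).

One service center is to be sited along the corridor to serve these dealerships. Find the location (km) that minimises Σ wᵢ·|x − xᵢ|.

x = 9

For a sum of weighted absolute distances on a line, the optimum is the weighted median (not the mean). Total weight W = 500; half-weight = 250.
Sort by position and accumulate weight:
  km 3 (N4, w=30) → cum 30
  km 4 (N2, w=75) → cum 105
  km 8 (N6, w=75) → cum 180
  km 9 (N5, w=100) → cum 280  ≥ 250 → median here
  km 14 (N8, w=35) → cum 315
  km 24 (N1, w=35) → cum 350
  km 29 (N3, w=30) → cum 380
  km 35 (N7, w=120) → cum 500
Optimal location: km 9.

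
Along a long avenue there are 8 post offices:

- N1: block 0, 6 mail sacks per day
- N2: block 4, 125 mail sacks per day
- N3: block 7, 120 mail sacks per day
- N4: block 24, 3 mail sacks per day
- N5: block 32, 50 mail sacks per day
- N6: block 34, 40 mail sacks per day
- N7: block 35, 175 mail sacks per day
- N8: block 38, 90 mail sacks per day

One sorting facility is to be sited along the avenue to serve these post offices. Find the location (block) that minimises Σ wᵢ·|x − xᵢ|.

x = 34

For a sum of weighted absolute distances on a line, the optimum is the weighted median (not the mean). Total weight W = 609; half-weight = 304.5.
Sort by position and accumulate weight:
  block 0 (N1, w=6) → cum 6
  block 4 (N2, w=125) → cum 131
  block 7 (N3, w=120) → cum 251
  block 24 (N4, w=3) → cum 254
  block 32 (N5, w=50) → cum 304
  block 34 (N6, w=40) → cum 344  ≥ 304.5 → median here
  block 35 (N7, w=175) → cum 519
  block 38 (N8, w=90) → cum 609
Optimal location: block 34.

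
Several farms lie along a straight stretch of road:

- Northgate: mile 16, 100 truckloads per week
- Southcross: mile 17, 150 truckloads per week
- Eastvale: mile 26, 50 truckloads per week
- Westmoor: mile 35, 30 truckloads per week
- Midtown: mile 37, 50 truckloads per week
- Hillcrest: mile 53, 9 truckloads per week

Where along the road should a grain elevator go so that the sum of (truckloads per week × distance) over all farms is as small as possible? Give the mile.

x = 17

For a sum of weighted absolute distances on a line, the optimum is the weighted median (not the mean). Total weight W = 389; half-weight = 194.5.
Sort by position and accumulate weight:
  mile 16 (Northgate, w=100) → cum 100
  mile 17 (Southcross, w=150) → cum 250  ≥ 194.5 → median here
  mile 26 (Eastvale, w=50) → cum 300
  mile 35 (Westmoor, w=30) → cum 330
  mile 37 (Midtown, w=50) → cum 380
  mile 53 (Hillcrest, w=9) → cum 389
Optimal location: mile 17.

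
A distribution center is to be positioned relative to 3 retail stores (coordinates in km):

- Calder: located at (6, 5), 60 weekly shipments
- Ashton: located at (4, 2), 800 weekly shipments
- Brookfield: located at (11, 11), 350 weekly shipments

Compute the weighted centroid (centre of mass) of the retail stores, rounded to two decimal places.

The minimiser of Σwᵢ‖p−pᵢ‖² is the weighted centroid p* = (Σwᵢpᵢ)/(Σwᵢ).
Σwᵢ = 1210.
Σwᵢxᵢ = 60·6 + 800·4 + 350·11 = 7410.
Σwᵢyᵢ = 60·5 + 800·2 + 350·11 = 5750.
x* = 7410/1210 = 6.12, y* = 5750/1210 = 4.75.

(6.12, 4.75)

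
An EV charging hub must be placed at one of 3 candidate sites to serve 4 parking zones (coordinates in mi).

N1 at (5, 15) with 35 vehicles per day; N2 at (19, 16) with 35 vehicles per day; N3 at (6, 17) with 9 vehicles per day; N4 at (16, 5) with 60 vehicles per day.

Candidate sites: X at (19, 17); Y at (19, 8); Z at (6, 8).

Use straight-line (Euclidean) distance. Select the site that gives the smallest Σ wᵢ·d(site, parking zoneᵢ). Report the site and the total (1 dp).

Y, total 1224.7 mi

Total weighted distance at each candidate:
  X (19, 17): total = 1389.1
  Y (19, 8): total = 1224.7
  Z (6, 8): total = 1489.2
Minimum is at Y with total 1224.7 mi.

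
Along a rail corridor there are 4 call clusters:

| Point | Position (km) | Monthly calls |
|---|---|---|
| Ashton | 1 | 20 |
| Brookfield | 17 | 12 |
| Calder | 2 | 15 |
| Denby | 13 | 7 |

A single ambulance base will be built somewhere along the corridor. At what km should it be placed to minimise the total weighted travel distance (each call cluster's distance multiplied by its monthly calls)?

For a sum of weighted absolute distances on a line, the optimum is the weighted median (not the mean). Total weight W = 54; half-weight = 27.
Sort by position and accumulate weight:
  km 1 (Ashton, w=20) → cum 20
  km 2 (Calder, w=15) → cum 35  ≥ 27 → median here
  km 13 (Denby, w=7) → cum 42
  km 17 (Brookfield, w=12) → cum 54
Optimal location: km 2.

x = 2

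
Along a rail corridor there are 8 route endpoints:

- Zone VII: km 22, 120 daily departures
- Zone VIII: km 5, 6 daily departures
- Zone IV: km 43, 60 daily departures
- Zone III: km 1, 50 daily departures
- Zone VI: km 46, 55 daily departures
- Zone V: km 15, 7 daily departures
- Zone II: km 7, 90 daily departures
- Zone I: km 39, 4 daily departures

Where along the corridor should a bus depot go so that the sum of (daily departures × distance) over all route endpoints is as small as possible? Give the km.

For a sum of weighted absolute distances on a line, the optimum is the weighted median (not the mean). Total weight W = 392; half-weight = 196.
Sort by position and accumulate weight:
  km 1 (Zone III, w=50) → cum 50
  km 5 (Zone VIII, w=6) → cum 56
  km 7 (Zone II, w=90) → cum 146
  km 15 (Zone V, w=7) → cum 153
  km 22 (Zone VII, w=120) → cum 273  ≥ 196 → median here
  km 39 (Zone I, w=4) → cum 277
  km 43 (Zone IV, w=60) → cum 337
  km 46 (Zone VI, w=55) → cum 392
Optimal location: km 22.

x = 22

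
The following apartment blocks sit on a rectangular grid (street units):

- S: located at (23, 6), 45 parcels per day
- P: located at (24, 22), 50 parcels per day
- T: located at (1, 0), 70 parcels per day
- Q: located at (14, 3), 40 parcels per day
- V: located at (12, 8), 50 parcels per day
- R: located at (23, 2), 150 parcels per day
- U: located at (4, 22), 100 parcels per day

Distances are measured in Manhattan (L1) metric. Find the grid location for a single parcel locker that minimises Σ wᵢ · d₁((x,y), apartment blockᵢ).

Manhattan distance separates: Σwᵢ(|x−xᵢ|+|y−yᵢ|) = Σwᵢ|x−xᵢ| + Σwᵢ|y−yᵢ|, so x and y are optimised independently as 1-D weighted medians.
Total weight W = 505; half = 252.5.
x-coordinate, sorted with cumulative weight:
  x=1 (T, w=70) cum 70
  x=4 (U, w=100) cum 170
  x=12 (V, w=50) cum 220
  x=14 (Q, w=40) cum 260  ← median
  x=23 (S, w=45) cum 305
  x=23 (R, w=150) cum 455
  x=24 (P, w=50) cum 505
⇒ x* = 14
y-coordinate, sorted with cumulative weight:
  y=0 (T, w=70) cum 70
  y=2 (R, w=150) cum 220
  y=3 (Q, w=40) cum 260  ← median
  y=6 (S, w=45) cum 305
  y=8 (V, w=50) cum 355
  y=22 (P, w=50) cum 405
  y=22 (U, w=100) cum 505
⇒ y* = 3

(14, 3)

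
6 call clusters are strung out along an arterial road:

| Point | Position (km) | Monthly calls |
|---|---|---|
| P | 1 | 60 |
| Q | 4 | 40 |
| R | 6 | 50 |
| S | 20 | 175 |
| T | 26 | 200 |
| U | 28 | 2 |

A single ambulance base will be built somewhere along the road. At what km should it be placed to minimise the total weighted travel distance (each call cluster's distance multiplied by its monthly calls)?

For a sum of weighted absolute distances on a line, the optimum is the weighted median (not the mean). Total weight W = 527; half-weight = 263.5.
Sort by position and accumulate weight:
  km 1 (P, w=60) → cum 60
  km 4 (Q, w=40) → cum 100
  km 6 (R, w=50) → cum 150
  km 20 (S, w=175) → cum 325  ≥ 263.5 → median here
  km 26 (T, w=200) → cum 525
  km 28 (U, w=2) → cum 527
Optimal location: km 20.

x = 20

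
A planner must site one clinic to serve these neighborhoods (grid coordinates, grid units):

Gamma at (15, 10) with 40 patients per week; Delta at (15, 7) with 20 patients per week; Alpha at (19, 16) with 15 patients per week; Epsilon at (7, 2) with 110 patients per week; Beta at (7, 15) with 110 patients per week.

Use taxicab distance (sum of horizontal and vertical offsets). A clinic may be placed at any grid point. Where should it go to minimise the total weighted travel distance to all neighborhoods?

Manhattan distance separates: Σwᵢ(|x−xᵢ|+|y−yᵢ|) = Σwᵢ|x−xᵢ| + Σwᵢ|y−yᵢ|, so x and y are optimised independently as 1-D weighted medians.
Total weight W = 295; half = 147.5.
x-coordinate, sorted with cumulative weight:
  x=7 (Epsilon, w=110) cum 110
  x=7 (Beta, w=110) cum 220  ← median
  x=15 (Gamma, w=40) cum 260
  x=15 (Delta, w=20) cum 280
  x=19 (Alpha, w=15) cum 295
⇒ x* = 7
y-coordinate, sorted with cumulative weight:
  y=2 (Epsilon, w=110) cum 110
  y=7 (Delta, w=20) cum 130
  y=10 (Gamma, w=40) cum 170  ← median
  y=15 (Beta, w=110) cum 280
  y=16 (Alpha, w=15) cum 295
⇒ y* = 10

(7, 10)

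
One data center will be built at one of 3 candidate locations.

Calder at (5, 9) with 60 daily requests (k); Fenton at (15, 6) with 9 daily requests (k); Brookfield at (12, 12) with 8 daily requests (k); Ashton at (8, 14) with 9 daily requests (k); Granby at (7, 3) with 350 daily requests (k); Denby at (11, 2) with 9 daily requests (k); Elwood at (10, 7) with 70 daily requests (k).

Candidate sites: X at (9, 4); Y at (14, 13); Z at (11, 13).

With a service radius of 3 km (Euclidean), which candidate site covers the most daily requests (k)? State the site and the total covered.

X, covering 359

Coverage radius r = 3 km; a point is covered iff (Δx)²+(Δy)² ≤ 3² = 9.
  X (9, 4): covers {Granby, Denby} → 359
  Y (14, 13): covers {Brookfield} → 8
  Z (11, 13): covers {Brookfield} → 8
Maximum coverage at X: 359 daily requests (k).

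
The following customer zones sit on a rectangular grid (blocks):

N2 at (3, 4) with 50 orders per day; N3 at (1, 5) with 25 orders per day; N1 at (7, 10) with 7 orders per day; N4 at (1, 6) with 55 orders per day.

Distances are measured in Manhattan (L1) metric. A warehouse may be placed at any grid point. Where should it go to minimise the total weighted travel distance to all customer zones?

Manhattan distance separates: Σwᵢ(|x−xᵢ|+|y−yᵢ|) = Σwᵢ|x−xᵢ| + Σwᵢ|y−yᵢ|, so x and y are optimised independently as 1-D weighted medians.
Total weight W = 137; half = 68.5.
x-coordinate, sorted with cumulative weight:
  x=1 (N3, w=25) cum 25
  x=1 (N4, w=55) cum 80  ← median
  x=3 (N2, w=50) cum 130
  x=7 (N1, w=7) cum 137
⇒ x* = 1
y-coordinate, sorted with cumulative weight:
  y=4 (N2, w=50) cum 50
  y=5 (N3, w=25) cum 75  ← median
  y=6 (N4, w=55) cum 130
  y=10 (N1, w=7) cum 137
⇒ y* = 5

(1, 5)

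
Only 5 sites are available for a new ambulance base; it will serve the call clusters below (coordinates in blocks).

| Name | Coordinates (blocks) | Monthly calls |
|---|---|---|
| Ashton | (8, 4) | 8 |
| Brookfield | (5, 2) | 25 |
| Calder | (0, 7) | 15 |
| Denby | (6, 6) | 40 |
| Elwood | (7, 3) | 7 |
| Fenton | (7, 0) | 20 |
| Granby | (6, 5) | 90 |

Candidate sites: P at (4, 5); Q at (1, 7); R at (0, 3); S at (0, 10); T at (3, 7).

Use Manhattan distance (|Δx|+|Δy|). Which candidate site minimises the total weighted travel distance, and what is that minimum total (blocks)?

Total weighted distance at each candidate:
  P (4, 5): total = 725
  Q (1, 7): total = 1520
  R (0, 3): total = 1611
  S (0, 10): total = 2310
  T (3, 7): total = 1170
Minimum is at P with total 725 blocks.

P, total 725 blocks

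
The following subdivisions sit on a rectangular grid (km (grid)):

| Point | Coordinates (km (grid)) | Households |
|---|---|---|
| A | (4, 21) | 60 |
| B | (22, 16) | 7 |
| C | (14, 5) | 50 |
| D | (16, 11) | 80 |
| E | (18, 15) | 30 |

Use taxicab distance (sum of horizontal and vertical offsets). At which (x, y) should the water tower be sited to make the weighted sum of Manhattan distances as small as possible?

Manhattan distance separates: Σwᵢ(|x−xᵢ|+|y−yᵢ|) = Σwᵢ|x−xᵢ| + Σwᵢ|y−yᵢ|, so x and y are optimised independently as 1-D weighted medians.
Total weight W = 227; half = 113.5.
x-coordinate, sorted with cumulative weight:
  x=4 (A, w=60) cum 60
  x=14 (C, w=50) cum 110
  x=16 (D, w=80) cum 190  ← median
  x=18 (E, w=30) cum 220
  x=22 (B, w=7) cum 227
⇒ x* = 16
y-coordinate, sorted with cumulative weight:
  y=5 (C, w=50) cum 50
  y=11 (D, w=80) cum 130  ← median
  y=15 (E, w=30) cum 160
  y=16 (B, w=7) cum 167
  y=21 (A, w=60) cum 227
⇒ y* = 11

(16, 11)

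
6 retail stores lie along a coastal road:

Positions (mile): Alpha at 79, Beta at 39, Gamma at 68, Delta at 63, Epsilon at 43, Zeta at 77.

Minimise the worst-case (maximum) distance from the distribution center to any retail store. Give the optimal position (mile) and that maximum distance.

The 1-center on a line is the midpoint of the two extreme points: leftmost at 39, rightmost at 79.
Optimal location = (39 + 79)/2 = 59; maximum distance = (79 − 39)/2 = 20.

location 59, max distance 20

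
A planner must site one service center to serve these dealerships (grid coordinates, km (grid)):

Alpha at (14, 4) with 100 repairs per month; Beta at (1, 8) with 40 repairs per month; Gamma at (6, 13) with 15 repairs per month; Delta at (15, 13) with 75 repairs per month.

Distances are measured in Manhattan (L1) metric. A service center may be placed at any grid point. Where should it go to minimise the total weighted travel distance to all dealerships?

Manhattan distance separates: Σwᵢ(|x−xᵢ|+|y−yᵢ|) = Σwᵢ|x−xᵢ| + Σwᵢ|y−yᵢ|, so x and y are optimised independently as 1-D weighted medians.
Total weight W = 230; half = 115.
x-coordinate, sorted with cumulative weight:
  x=1 (Beta, w=40) cum 40
  x=6 (Gamma, w=15) cum 55
  x=14 (Alpha, w=100) cum 155  ← median
  x=15 (Delta, w=75) cum 230
⇒ x* = 14
y-coordinate, sorted with cumulative weight:
  y=4 (Alpha, w=100) cum 100
  y=8 (Beta, w=40) cum 140  ← median
  y=13 (Gamma, w=15) cum 155
  y=13 (Delta, w=75) cum 230
⇒ y* = 8

(14, 8)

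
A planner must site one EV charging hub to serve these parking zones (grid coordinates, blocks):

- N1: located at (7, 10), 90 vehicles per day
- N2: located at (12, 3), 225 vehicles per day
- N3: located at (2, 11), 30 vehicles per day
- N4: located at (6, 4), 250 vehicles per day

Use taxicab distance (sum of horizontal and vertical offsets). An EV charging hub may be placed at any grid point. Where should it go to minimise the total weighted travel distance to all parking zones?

Manhattan distance separates: Σwᵢ(|x−xᵢ|+|y−yᵢ|) = Σwᵢ|x−xᵢ| + Σwᵢ|y−yᵢ|, so x and y are optimised independently as 1-D weighted medians.
Total weight W = 595; half = 297.5.
x-coordinate, sorted with cumulative weight:
  x=2 (N3, w=30) cum 30
  x=6 (N4, w=250) cum 280
  x=7 (N1, w=90) cum 370  ← median
  x=12 (N2, w=225) cum 595
⇒ x* = 7
y-coordinate, sorted with cumulative weight:
  y=3 (N2, w=225) cum 225
  y=4 (N4, w=250) cum 475  ← median
  y=10 (N1, w=90) cum 565
  y=11 (N3, w=30) cum 595
⇒ y* = 4

(7, 4)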